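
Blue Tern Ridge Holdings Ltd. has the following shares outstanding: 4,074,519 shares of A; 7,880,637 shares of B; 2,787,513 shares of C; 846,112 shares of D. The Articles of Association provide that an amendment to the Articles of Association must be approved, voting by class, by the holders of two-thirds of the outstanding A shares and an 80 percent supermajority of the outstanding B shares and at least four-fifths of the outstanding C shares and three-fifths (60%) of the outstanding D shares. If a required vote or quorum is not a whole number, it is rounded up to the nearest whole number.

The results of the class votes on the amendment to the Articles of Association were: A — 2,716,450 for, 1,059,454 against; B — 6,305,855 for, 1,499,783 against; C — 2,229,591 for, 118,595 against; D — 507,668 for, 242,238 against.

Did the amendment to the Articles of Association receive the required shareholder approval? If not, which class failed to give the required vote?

Not approved — the C shares did not give the required vote.

A: 2/3 of 4074519 = 2716346; 2,716,346 required, 2,716,450 in favor — approved.
B: 4/5 of 7880637 = 6304509.60, rounded up to 6304510; 6,304,510 required, 6,305,855 in favor — approved.
C: 4/5 of 2787513 = 2230010.40, rounded up to 2230011; 2,230,011 required, 2,229,591 in favor — not approved.
D: 3/5 of 846112 = 507667.20, rounded up to 507668; 507,668 required, 507,668 in favor — approved.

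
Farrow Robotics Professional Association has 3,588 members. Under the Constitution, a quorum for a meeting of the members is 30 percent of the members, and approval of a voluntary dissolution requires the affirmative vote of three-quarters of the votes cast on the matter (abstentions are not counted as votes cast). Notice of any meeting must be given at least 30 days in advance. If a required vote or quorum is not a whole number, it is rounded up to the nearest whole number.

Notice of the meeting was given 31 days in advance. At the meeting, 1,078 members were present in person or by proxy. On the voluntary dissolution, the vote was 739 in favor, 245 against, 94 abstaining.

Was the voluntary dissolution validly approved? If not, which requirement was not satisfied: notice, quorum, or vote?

Notice: 31 days given; 30 required. Satisfied.
Quorum: 30% of 3,588 = 1,076.40, rounded up to 1,077; 1,078 present. Satisfied.
Vote: requires three-fourths of the votes cast (1,078 − 94 abstaining = 984); 3/4 of 984 = 738, so 738 needed; 739 in favor. Satisfied.

Valid — all requirements satisfied.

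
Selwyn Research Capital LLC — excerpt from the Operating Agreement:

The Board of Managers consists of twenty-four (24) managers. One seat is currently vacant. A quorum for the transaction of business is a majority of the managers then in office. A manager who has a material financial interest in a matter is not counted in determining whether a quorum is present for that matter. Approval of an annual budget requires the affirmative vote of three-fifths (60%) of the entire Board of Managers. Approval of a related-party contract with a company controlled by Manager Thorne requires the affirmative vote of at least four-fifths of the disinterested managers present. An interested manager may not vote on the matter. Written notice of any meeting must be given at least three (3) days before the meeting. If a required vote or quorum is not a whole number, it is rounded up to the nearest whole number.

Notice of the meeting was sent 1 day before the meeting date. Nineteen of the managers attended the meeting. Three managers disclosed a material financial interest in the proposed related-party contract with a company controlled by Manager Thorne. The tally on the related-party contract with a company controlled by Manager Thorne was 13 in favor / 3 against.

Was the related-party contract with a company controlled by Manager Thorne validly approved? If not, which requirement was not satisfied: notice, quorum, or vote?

Notice: 1 day given; 3 required (1 < 3). Not satisfied.
Quorum: 19 present, but the 3 interested managers do not count, leaving 16. Quorum is 12. Satisfied.
Vote: the related-party contract with a company controlled by Manager Thorne requires four-fifths of the disinterested managers present (19 − 3 = 16). 4/5 of 16 = 12.80, rounded up to 13, so 13 affirmative votes are needed; 13 voted in favor. Satisfied.

Invalid — notice requirement not satisfied.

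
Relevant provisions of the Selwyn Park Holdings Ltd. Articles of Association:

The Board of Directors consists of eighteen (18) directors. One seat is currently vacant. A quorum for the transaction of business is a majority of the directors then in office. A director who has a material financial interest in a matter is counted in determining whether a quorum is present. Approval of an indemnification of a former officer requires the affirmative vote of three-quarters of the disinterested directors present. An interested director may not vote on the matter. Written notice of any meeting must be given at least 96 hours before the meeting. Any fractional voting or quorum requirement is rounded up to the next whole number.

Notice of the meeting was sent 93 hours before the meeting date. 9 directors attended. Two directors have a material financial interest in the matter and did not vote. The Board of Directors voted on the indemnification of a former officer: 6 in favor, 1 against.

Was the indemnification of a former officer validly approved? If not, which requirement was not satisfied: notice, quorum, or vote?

Notice: 93 hours given; 96 required (93 < 96). Not satisfied.
Quorum: 9 present (interested directors count toward quorum); quorum is 9. Satisfied.
Vote: the indemnification of a former officer requires three-fourths of the disinterested directors present (9 − 2 = 7). 3/4 of 7 = 5.25, rounded up to 6, so 6 affirmative votes are needed; 6 voted in favor. Satisfied.

Invalid — notice requirement not satisfied.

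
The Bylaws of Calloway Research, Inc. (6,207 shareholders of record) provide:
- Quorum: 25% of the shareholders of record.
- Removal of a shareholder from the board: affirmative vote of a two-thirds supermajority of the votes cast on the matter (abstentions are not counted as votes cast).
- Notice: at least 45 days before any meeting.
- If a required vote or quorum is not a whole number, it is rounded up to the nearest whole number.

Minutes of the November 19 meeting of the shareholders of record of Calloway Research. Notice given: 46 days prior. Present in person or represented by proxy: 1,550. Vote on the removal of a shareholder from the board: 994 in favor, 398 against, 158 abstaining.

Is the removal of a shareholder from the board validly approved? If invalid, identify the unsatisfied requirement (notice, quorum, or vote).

Notice: 46 days given; 45 required. Satisfied.
Quorum: 25% of 6,207 = 1,551.75, rounded up to 1,552; 1,550 present. Not satisfied.
Vote: requires two-thirds of the votes cast (1,550 − 158 abstaining = 1,392); 2/3 of 1392 = 928, so 928 needed; 994 in favor. Satisfied.

Invalid — quorum requirement not satisfied.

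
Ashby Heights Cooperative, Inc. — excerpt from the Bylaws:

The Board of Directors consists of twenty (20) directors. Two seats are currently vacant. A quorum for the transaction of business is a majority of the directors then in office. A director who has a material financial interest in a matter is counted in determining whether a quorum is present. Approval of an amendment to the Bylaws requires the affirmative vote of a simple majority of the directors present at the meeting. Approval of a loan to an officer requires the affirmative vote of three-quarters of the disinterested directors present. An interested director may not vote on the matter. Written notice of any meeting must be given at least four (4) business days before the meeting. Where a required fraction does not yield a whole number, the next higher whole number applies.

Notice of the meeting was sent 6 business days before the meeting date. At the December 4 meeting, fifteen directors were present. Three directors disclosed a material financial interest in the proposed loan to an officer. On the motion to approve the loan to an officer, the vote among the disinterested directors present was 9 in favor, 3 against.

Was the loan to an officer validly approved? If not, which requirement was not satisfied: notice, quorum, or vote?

Valid — all requirements satisfied.

Notice: 6 business days given; 4 required (6 ≥ 4). Satisfied.
Quorum: 15 present (interested directors count toward quorum); quorum is 10. Satisfied.
Vote: the loan to an officer requires three-fourths of the disinterested directors present (15 − 3 = 12). 3/4 of 12 = 9, so 9 affirmative votes are needed; 9 voted in favor. Satisfied.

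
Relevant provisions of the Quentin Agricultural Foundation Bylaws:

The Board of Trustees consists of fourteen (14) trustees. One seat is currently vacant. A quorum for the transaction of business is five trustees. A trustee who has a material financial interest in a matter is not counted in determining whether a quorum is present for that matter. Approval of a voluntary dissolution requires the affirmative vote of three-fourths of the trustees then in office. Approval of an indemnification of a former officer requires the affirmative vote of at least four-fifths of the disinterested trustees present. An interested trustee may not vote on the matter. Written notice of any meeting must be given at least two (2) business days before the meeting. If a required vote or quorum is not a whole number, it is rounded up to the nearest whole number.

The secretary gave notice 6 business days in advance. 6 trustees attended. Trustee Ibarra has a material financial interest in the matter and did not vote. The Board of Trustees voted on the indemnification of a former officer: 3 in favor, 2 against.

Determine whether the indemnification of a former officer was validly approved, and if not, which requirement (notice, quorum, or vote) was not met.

Invalid — vote requirement not satisfied.

Notice: 6 business days given; 2 required (6 ≥ 2). Satisfied.
Quorum: 6 present, but the 1 interested trustee does not count, leaving 5. Quorum is 5. Satisfied.
Vote: the indemnification of a former officer requires four-fifths of the disinterested trustees present (6 − 1 = 5). 4/5 of 5 = 4, so 4 affirmative votes are needed; 3 voted in favor. Not satisfied.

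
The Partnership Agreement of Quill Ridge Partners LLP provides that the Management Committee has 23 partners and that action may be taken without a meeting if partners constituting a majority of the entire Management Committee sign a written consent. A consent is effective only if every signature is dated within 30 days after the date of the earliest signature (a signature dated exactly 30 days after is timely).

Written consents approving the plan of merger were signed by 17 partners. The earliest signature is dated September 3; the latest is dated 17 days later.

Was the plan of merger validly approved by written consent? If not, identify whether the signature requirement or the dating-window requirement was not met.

Signatures required: a majority of 23 — a majority of 23 is 12, so 12 needed; 17 signed. Sufficient.
Dating window: the latest signature is 17 days after the earliest; the limit is 30 days. Within the window.

Effective — both the signature and dating-window requirements are satisfied.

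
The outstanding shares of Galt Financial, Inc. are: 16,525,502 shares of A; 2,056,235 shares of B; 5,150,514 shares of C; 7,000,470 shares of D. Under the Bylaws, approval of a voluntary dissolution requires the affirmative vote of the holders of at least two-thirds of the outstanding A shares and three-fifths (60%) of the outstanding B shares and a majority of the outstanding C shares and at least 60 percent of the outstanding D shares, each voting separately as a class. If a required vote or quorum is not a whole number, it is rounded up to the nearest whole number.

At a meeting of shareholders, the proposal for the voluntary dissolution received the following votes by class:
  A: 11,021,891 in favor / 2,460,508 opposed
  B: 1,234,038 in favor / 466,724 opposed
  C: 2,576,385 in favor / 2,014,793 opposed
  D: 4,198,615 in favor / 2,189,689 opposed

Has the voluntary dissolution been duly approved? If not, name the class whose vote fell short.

A: 2/3 of 16525502 = 11017001.33, rounded up to 11017002; 11,017,002 required, 11,021,891 in favor — approved.
B: 3/5 of 2056235 = 1233741; 1,233,741 required, 1,234,038 in favor — approved.
C: a majority of 5150514 is 2575258; 2,575,258 required, 2,576,385 in favor — approved.
D: 3/5 of 7000470 = 4200282; 4,200,282 required, 4,198,615 in favor — not approved.

Not approved — the D shares did not give the required vote.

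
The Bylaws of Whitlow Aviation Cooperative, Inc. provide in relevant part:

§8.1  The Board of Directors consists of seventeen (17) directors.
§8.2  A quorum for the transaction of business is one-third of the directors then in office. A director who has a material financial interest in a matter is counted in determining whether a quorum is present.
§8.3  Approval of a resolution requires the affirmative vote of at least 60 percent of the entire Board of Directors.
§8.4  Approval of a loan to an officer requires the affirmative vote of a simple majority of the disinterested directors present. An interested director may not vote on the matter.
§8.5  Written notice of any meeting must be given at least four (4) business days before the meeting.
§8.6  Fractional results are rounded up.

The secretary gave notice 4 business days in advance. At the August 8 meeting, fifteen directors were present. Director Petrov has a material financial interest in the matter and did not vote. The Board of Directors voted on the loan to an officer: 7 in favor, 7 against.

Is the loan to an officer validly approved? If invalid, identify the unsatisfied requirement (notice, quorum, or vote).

Invalid — vote requirement not satisfied.

Notice: 4 business days given; 4 required (4 ≥ 4). Satisfied.
Quorum: 15 present (interested directors count toward quorum); quorum is 6. Satisfied.
Vote: the loan to an officer requires a majority of the disinterested directors present (15 − 1 = 14). A majority of 14 is 8, so 8 affirmative votes are needed; 7 voted in favor. Not satisfied.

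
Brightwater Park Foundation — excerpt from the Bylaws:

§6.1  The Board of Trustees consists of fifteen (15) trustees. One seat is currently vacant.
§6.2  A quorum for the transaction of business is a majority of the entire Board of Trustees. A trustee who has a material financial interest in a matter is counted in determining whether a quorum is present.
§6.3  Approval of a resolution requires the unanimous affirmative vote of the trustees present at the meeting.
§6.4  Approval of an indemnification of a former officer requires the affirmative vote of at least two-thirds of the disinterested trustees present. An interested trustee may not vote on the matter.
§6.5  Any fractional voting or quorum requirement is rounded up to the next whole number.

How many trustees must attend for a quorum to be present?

8

A majority of 15 is 8.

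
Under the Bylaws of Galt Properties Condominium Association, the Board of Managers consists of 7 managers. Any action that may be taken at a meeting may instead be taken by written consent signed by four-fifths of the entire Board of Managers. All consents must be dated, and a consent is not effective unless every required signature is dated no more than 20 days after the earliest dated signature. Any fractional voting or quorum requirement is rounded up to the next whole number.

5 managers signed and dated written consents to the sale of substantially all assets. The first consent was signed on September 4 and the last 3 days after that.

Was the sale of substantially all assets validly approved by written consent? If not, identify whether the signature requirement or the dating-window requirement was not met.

Signatures required: four-fifths of 7 — 4/5 of 7 = 5.60, rounded up to 6, so 6 needed; 5 signed. Insufficient.
Dating window: the latest signature is 3 days after the earliest; the limit is 20 days. Within the window.

Not effective — insufficient signatures.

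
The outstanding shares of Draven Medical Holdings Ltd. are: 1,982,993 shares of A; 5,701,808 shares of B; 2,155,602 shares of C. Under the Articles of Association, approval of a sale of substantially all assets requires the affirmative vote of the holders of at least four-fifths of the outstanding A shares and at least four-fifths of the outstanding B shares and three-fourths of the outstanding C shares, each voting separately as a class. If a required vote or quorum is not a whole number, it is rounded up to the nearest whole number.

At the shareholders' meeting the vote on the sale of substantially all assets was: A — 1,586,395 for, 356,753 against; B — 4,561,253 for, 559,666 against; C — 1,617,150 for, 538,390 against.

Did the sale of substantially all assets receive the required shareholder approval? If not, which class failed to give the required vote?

Not approved — the B shares did not give the required vote.

A: 4/5 of 1982993 = 1586394.40, rounded up to 1586395; 1,586,395 required, 1,586,395 in favor — approved.
B: 4/5 of 5701808 = 4561446.40, rounded up to 4561447; 4,561,447 required, 4,561,253 in favor — not approved.
C: 3/4 of 2155602 = 1616701.50, rounded up to 1616702; 1,616,702 required, 1,617,150 in favor — approved.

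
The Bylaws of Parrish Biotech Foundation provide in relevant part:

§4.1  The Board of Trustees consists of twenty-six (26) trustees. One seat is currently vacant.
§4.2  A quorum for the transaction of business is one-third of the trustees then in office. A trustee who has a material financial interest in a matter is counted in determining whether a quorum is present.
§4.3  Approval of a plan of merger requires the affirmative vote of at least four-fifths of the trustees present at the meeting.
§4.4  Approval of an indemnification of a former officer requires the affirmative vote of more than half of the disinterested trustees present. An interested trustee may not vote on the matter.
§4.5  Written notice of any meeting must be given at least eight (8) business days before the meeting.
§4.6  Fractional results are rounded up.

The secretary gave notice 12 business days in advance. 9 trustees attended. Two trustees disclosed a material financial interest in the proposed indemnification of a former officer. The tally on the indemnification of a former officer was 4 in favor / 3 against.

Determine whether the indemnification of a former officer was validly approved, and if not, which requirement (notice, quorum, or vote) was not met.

Notice: 12 business days given; 8 required (12 ≥ 8). Satisfied.
Quorum: 9 present (interested trustees count toward quorum); quorum is 9. Satisfied.
Vote: the indemnification of a former officer requires a majority of the disinterested trustees present (9 − 2 = 7). A majority of 7 is 4, so 4 affirmative votes are needed; 4 voted in favor. Satisfied.

Valid — all requirements satisfied.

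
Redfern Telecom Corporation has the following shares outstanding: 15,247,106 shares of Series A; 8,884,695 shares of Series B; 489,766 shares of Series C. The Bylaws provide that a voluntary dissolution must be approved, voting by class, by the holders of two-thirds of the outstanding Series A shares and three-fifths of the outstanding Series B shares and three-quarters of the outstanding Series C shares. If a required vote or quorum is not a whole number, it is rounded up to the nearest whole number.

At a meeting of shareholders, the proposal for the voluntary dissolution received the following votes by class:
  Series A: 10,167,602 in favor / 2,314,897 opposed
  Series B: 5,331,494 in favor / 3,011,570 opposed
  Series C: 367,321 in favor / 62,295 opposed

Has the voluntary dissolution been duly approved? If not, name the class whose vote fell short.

Series A: 2/3 of 15247106 = 10164737.33, rounded up to 10164738; 10,164,738 required, 10,167,602 in favor — approved.
Series B: 3/5 of 8884695 = 5330817; 5,330,817 required, 5,331,494 in favor — approved.
Series C: 3/4 of 489766 = 367324.50, rounded up to 367325; 367,325 required, 367,321 in favor — not approved.

Not approved — the Series C shares did not give the required vote.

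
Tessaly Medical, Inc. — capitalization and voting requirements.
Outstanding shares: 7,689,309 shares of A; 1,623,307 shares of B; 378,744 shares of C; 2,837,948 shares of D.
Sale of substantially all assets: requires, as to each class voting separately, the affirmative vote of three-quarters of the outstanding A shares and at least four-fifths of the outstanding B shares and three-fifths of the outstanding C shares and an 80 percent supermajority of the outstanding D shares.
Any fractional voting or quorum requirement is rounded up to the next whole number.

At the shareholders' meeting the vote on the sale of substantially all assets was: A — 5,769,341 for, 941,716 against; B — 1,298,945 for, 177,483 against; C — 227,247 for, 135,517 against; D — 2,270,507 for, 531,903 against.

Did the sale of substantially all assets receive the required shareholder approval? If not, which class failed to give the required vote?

Approved — every class gave the required vote.

A: 3/4 of 7689309 = 5766981.75, rounded up to 5766982; 5,766,982 required, 5,769,341 in favor — approved.
B: 4/5 of 1623307 = 1298645.60, rounded up to 1298646; 1,298,646 required, 1,298,945 in favor — approved.
C: 3/5 of 378744 = 227246.40, rounded up to 227247; 227,247 required, 227,247 in favor — approved.
D: 4/5 of 2837948 = 2270358.40, rounded up to 2270359; 2,270,359 required, 2,270,507 in favor — approved.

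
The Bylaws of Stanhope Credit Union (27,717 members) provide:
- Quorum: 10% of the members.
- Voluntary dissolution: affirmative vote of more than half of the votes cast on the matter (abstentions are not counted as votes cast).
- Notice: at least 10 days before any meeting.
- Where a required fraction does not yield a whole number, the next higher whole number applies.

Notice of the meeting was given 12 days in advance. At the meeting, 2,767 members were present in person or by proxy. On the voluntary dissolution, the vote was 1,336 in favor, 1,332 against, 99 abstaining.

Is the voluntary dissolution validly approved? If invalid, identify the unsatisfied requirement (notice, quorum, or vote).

Notice: 12 days given; 10 required. Satisfied.
Quorum: 10% of 27,717 = 2,771.70, rounded up to 2,772; 2,767 present. Not satisfied.
Vote: requires a majority of the votes cast (2,767 − 99 abstaining = 2,668); a majority of 2668 is 1335, so 1,335 needed; 1,336 in favor. Satisfied.

Invalid — quorum requirement not satisfied.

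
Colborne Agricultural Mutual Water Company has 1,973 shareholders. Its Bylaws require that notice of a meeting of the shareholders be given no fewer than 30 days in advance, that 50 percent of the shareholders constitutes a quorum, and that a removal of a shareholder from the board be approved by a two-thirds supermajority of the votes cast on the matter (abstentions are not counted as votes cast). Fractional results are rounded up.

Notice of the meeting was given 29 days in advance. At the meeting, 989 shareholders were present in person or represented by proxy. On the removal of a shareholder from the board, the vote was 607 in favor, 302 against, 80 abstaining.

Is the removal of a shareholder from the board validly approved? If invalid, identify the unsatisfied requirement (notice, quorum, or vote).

Notice: 29 days given; 30 required. Not satisfied.
Quorum: 50% of 1,973 = 986.50, rounded up to 987; 989 present. Satisfied.
Vote: requires two-thirds of the votes cast (989 − 80 abstaining = 909); 2/3 of 909 = 606, so 606 needed; 607 in favor. Satisfied.

Invalid — notice requirement not satisfied.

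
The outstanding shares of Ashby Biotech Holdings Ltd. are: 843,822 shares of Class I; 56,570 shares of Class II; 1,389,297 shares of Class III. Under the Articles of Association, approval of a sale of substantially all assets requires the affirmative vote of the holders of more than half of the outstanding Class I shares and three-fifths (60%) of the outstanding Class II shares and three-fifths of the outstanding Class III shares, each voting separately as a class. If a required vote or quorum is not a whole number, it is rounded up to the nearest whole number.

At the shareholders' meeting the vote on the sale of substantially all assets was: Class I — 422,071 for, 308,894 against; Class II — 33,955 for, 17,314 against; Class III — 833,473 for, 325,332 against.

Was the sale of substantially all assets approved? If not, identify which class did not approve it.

Not approved — the Class III shares did not give the required vote.

Class I: a majority of 843822 is 421912; 421,912 required, 422,071 in favor — approved.
Class II: 3/5 of 56570 = 33942; 33,942 required, 33,955 in favor — approved.
Class III: 3/5 of 1389297 = 833578.20, rounded up to 833579; 833,579 required, 833,473 in favor — not approved.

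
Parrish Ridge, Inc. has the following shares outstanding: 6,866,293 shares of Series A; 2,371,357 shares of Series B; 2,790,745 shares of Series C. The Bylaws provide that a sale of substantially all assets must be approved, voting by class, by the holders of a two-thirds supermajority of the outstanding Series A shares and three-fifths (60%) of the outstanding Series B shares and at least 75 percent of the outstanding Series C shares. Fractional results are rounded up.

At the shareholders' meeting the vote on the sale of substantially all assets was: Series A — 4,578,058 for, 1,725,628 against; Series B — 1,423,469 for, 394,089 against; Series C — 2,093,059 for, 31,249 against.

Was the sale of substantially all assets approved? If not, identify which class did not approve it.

Series A: 2/3 of 6866293 = 4577528.67, rounded up to 4577529; 4,577,529 required, 4,578,058 in favor — approved.
Series B: 3/5 of 2371357 = 1422814.20, rounded up to 1422815; 1,422,815 required, 1,423,469 in favor — approved.
Series C: 3/4 of 2790745 = 2093058.75, rounded up to 2093059; 2,093,059 required, 2,093,059 in favor — approved.

Approved — every class gave the required vote.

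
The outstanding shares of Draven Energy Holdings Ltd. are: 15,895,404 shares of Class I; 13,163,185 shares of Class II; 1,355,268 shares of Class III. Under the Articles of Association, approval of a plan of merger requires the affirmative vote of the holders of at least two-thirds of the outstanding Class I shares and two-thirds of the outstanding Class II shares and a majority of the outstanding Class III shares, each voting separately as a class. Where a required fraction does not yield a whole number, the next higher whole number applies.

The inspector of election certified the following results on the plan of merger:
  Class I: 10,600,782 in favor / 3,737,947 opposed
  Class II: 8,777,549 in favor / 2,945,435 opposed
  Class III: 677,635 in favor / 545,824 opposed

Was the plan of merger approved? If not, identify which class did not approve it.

Approved — every class gave the required vote.

Class I: 2/3 of 15895404 = 10596936; 10,596,936 required, 10,600,782 in favor — approved.
Class II: 2/3 of 13163185 = 8775456.67, rounded up to 8775457; 8,775,457 required, 8,777,549 in favor — approved.
Class III: a majority of 1355268 is 677635; 677,635 required, 677,635 in favor — approved.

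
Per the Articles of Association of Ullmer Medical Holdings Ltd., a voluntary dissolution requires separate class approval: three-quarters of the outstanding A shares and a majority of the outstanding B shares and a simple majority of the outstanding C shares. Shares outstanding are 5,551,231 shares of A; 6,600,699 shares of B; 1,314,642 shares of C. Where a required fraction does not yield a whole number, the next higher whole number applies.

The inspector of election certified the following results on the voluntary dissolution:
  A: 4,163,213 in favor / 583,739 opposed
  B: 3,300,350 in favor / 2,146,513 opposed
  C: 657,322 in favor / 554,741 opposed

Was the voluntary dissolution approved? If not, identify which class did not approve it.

Not approved — the A shares did not give the required vote.

A: 3/4 of 5551231 = 4163423.25, rounded up to 4163424; 4,163,424 required, 4,163,213 in favor — not approved.
B: a majority of 6600699 is 3300350; 3,300,350 required, 3,300,350 in favor — approved.
C: a majority of 1314642 is 657322; 657,322 required, 657,322 in favor — approved.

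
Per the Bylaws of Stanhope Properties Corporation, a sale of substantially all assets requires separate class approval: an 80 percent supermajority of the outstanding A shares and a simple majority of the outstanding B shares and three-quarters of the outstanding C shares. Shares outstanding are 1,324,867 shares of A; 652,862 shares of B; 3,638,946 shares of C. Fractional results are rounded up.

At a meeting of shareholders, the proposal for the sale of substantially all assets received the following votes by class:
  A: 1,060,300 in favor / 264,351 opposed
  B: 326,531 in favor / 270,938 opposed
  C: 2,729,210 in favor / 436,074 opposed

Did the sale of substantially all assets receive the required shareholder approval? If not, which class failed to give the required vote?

Approved — every class gave the required vote.

A: 4/5 of 1324867 = 1059893.60, rounded up to 1059894; 1,059,894 required, 1,060,300 in favor — approved.
B: a majority of 652862 is 326432; 326,432 required, 326,531 in favor — approved.
C: 3/4 of 3638946 = 2729209.50, rounded up to 2729210; 2,729,210 required, 2,729,210 in favor — approved.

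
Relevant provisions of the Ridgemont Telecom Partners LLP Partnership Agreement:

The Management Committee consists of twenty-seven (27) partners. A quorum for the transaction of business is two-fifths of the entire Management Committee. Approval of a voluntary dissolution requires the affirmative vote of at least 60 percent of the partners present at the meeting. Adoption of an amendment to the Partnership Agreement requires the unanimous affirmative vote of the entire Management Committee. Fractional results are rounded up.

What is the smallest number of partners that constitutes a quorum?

2/5 of 27 = 10.80, rounded up to 11.

11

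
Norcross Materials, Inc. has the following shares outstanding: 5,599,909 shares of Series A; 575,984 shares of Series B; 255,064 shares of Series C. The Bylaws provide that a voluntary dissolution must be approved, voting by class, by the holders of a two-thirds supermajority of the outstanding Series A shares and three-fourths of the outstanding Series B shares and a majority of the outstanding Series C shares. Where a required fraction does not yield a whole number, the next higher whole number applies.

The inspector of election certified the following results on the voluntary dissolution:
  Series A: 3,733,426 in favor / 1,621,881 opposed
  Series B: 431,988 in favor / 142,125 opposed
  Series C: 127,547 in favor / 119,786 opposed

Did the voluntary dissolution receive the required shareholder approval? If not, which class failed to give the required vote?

Series A: 2/3 of 5599909 = 3733272.67, rounded up to 3733273; 3,733,273 required, 3,733,426 in favor — approved.
Series B: 3/4 of 575984 = 431988; 431,988 required, 431,988 in favor — approved.
Series C: a majority of 255064 is 127533; 127,533 required, 127,547 in favor — approved.

Approved — every class gave the required vote.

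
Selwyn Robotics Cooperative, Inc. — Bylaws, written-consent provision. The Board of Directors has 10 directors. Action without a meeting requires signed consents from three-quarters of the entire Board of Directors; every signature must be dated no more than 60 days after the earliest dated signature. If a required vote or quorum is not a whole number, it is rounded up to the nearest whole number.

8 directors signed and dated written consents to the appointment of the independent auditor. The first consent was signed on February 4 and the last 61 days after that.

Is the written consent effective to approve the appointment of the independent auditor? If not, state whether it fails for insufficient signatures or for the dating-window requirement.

Signatures required: three-quarters of 10 — 3/4 of 10 = 7.50, rounded up to 8, so 8 needed; 8 signed. Sufficient.
Dating window: the latest signature is 61 days after the earliest; the limit is 60 days. Outside the window.

Not effective — dating-window requirement not satisfied.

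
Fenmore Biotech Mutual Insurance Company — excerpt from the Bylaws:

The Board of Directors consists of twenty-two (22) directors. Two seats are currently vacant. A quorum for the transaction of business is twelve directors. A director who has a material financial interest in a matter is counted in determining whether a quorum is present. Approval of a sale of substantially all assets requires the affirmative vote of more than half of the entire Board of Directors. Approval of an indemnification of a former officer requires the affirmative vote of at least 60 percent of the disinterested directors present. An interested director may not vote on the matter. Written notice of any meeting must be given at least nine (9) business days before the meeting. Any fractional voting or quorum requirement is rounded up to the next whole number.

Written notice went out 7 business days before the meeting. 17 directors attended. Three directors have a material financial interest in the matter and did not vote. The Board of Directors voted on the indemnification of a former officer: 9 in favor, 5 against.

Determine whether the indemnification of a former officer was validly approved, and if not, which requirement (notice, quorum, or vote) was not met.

Invalid — notice requirement not satisfied.

Notice: 7 business days given; 9 required (7 < 9). Not satisfied.
Quorum: 17 present (interested directors count toward quorum); quorum is 12. Satisfied.
Vote: the indemnification of a former officer requires three-fifths of the disinterested directors present (17 − 3 = 14). 3/5 of 14 = 8.40, rounded up to 9, so 9 affirmative votes are needed; 9 voted in favor. Satisfied.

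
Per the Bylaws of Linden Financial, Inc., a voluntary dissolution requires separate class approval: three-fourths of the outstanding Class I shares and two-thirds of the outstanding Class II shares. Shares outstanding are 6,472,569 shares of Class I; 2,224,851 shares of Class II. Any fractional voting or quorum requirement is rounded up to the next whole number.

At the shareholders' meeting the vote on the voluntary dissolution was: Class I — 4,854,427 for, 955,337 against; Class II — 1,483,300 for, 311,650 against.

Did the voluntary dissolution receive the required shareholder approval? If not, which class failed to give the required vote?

Approved — every class gave the required vote.

Class I: 3/4 of 6472569 = 4854426.75, rounded up to 4854427; 4,854,427 required, 4,854,427 in favor — approved.
Class II: 2/3 of 2224851 = 1483234; 1,483,234 required, 1,483,300 in favor — approved.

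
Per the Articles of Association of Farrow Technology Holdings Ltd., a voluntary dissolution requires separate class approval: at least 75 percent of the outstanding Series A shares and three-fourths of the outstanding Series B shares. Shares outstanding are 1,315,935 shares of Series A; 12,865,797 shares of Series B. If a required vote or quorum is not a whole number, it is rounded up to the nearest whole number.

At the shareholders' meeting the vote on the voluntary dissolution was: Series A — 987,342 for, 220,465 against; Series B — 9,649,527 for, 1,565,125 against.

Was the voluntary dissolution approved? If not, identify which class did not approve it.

Series A: 3/4 of 1315935 = 986951.25, rounded up to 986952; 986,952 required, 987,342 in favor — approved.
Series B: 3/4 of 12865797 = 9649347.75, rounded up to 9649348; 9,649,348 required, 9,649,527 in favor — approved.

Approved — every class gave the required vote.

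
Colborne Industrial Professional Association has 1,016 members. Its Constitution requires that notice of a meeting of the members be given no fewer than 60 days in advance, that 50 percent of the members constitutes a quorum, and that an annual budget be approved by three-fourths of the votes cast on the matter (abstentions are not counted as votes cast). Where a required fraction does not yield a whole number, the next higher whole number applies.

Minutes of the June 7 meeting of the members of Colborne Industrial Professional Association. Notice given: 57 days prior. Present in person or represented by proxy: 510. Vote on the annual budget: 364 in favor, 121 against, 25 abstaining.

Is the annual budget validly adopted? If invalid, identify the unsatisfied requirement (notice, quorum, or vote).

Notice: 57 days given; 60 required. Not satisfied.
Quorum: 50% of 1,016 = 508; 510 present. Satisfied.
Vote: requires three-fourths of the votes cast (510 − 25 abstaining = 485); 3/4 of 485 = 363.75, rounded up to 364, so 364 needed; 364 in favor. Satisfied.

Invalid — notice requirement not satisfied.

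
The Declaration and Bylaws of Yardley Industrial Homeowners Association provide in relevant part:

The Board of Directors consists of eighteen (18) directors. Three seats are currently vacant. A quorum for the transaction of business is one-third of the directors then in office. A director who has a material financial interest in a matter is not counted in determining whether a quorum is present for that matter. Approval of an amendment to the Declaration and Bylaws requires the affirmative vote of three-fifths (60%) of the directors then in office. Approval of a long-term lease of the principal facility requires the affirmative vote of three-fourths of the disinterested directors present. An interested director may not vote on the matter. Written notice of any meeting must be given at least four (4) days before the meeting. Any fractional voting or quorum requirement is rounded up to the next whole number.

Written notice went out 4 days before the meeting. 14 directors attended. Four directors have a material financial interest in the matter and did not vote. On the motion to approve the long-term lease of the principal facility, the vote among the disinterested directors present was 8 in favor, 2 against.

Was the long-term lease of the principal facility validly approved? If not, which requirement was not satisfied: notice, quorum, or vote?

Valid — all requirements satisfied.

Notice: 4 days given; 4 required (4 ≥ 4). Satisfied.
Quorum: 14 present, but the 4 interested directors do not count, leaving 10. Quorum is 5. Satisfied.
Vote: the long-term lease of the principal facility requires three-fourths of the disinterested directors present (14 − 4 = 10). 3/4 of 10 = 7.50, rounded up to 8, so 8 affirmative votes are needed; 8 voted in favor. Satisfied.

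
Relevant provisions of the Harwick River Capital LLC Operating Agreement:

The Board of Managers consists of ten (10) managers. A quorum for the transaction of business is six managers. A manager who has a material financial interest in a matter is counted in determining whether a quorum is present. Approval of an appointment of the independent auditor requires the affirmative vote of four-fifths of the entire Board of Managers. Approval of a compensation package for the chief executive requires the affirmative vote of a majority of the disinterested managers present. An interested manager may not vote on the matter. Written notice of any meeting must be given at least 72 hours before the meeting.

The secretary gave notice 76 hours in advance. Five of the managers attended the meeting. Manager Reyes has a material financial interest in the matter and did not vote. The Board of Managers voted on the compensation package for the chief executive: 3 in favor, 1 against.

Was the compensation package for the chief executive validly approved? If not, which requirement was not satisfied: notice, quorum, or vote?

Invalid — quorum requirement not satisfied.

Notice: 76 hours given; 72 required (76 ≥ 72). Satisfied.
Quorum: 5 present (interested managers count toward quorum); quorum is 6. Not satisfied.
Vote: the compensation package for the chief executive requires a majority of the disinterested managers present (5 − 1 = 4). A majority of 4 is 3, so 3 affirmative votes are needed; 3 voted in favor. Satisfied. (Moot — without a quorum no business can be validly transacted.)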